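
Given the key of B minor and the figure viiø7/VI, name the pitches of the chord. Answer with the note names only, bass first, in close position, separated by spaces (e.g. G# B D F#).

F# A C E

The slash marks an applied leading-tone chord: viio of VI. In B minor, VI is G, so the leading tone to it is F#, a half step below.
Building a half-diminished seventh chord on F# gives F#-A-C-E.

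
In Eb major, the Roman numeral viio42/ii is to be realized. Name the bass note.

Db

The applied chord viio42/ii is rooted on E: E-G-Bb-Db.
The figure 42 means third inversion — the seventh is in the bass.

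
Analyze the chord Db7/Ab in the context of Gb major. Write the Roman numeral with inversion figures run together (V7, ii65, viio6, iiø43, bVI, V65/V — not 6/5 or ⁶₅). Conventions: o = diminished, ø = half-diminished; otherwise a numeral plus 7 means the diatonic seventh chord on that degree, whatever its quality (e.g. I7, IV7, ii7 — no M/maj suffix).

V43

Stacked in thirds the chord is Db-F-Ab-Cb: a dominant seventh chord on Db.
In Gb major, Db is the dominant; the diatonic dominant seventh chord there is V7.
With Ab in the bass the chord is in second inversion, so the figured bass is 43.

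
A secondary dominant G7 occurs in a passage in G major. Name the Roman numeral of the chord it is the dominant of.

The chord is a dominant seventh chord on G.
A dominant resolves down a perfect fifth: G → C. In G major, C is scale degree 4, i.e. IV.

IV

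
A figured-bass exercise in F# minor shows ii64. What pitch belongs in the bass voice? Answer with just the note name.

D#

ii in F# minor has root G#; the chord is G#-B-D#.
The figure 64 means second inversion — the fifth is in the bass.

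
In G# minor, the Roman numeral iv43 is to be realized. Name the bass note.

G#

iv in G# minor has root C#; the chord is C#-E-G#-B.
The figure 43 means second inversion — the fifth is in the bass.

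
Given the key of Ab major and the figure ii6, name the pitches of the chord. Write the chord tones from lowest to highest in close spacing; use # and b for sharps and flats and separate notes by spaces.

In Ab major, the second degree is Bb, and the diatonic chord built there is a minor triad.
Stacking thirds from Bb gives Bb-Db-F.
With the 6 figure the chord is in first inversion; from the bass Db upward in close position it reads Db-F-Bb.

Db F Bb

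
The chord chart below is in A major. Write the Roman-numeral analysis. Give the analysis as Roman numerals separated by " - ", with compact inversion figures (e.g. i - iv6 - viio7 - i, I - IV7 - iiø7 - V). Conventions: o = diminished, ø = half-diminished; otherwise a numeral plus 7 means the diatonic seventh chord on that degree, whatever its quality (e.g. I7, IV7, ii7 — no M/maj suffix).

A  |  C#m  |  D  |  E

I - iii - IV - V

A: major triad on A = scale degree 1 → I.
C#m: minor triad on C# = scale degree 3 → iii.
D: major triad on D = scale degree 4 → IV.
E: major triad on E = scale degree 5 → V.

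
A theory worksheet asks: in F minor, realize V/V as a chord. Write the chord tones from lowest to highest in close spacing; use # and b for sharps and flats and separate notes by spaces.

The slash means an applied dominant: we want the dominant of V. In F minor, V is C major, and its dominant is built on G.
Building a major triad on G gives G-B-D.

G B D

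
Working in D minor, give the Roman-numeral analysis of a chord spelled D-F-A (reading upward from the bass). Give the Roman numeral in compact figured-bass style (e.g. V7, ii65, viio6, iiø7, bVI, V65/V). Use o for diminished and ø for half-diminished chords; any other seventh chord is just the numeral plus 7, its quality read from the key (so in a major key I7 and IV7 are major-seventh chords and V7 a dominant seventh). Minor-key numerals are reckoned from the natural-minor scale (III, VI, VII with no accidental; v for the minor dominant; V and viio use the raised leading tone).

i

The pitches D-F-A form a minor triad rooted on D.
In D minor, D is the tonic; the diatonic minor triad there is i.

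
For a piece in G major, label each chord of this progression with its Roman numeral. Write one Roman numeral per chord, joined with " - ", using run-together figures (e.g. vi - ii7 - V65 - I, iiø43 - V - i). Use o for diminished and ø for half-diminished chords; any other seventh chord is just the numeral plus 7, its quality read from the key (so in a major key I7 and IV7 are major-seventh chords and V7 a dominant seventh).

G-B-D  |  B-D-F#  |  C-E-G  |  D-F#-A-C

G-B-D: root G is the tonic; major triad there is I.
B-D-F# has root B, degree 3 in G major, so iii.
C-E-G: root C is the subdominant; major triad there is IV.
D-F#-A-C: root D is the dominant; dominant seventh chord there is V7.

I - iii - IV - V7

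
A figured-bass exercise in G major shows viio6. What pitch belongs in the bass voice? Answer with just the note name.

A

viio in G major has root F#; the chord is F#-A-C.
The figure 6 means first inversion — the third is in the bass.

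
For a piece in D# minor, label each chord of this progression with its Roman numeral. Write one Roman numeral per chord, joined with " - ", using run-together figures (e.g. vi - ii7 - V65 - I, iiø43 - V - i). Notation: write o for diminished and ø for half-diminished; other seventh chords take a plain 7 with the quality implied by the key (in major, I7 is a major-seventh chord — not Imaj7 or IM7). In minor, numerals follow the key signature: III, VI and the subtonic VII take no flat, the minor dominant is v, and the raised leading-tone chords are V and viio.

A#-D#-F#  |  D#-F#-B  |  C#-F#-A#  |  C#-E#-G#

A#-D#-F# has root D#, degree 1 in D# minor, so i64.
D#-F#-B: major triad on B = scale degree 6 → VI6.
C#-F#-A#: root F# is the mediant; major triad there is III64.
C#-E#-G# has root C#, degree 7 in D# minor, so VII.

i64 - VI6 - III64 - VII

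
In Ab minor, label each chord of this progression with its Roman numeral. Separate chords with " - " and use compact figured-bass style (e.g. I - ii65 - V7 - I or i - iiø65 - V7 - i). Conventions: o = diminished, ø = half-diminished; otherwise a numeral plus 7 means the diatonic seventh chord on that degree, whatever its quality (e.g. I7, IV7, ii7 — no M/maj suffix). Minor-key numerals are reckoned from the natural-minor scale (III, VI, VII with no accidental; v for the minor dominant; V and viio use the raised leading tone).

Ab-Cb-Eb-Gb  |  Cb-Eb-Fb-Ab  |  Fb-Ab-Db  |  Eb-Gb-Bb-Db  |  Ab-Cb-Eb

i7 - VI43 - iv6 - v7 - i

Ab-Cb-Eb-Gb: minor seventh chord on Ab = scale degree 1 → i7.
Cb-Eb-Fb-Ab: major seventh chord on Fb = scale degree 6 → VI43.
Fb-Ab-Db: root Db is the subdominant; minor triad there is iv6.
Eb-Gb-Bb-Db has root Eb, degree 5 in Ab minor, so v7.
Ab-Cb-Eb: minor triad on Ab = scale degree 1 → i.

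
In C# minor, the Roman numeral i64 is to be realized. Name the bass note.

G#

i in C# minor has root C#; the chord is C#-E-G#.
The figure 64 means second inversion — the fifth is in the bass.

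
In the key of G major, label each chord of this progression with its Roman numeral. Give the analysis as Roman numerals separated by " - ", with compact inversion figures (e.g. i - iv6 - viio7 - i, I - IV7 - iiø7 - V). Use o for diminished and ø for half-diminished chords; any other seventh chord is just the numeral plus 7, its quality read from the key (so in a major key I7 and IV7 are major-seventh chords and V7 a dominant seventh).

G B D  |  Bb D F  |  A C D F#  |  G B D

I - bIII - V43 - I

G-B-D: root G is the tonic; major triad there is I.
Bb-D-F is non-diatonic — bIII, a mixture chord from G minor.
A-C-D-F# has root D, degree 5 in G major, so V43.
G-B-D has root G, degree 1 in G major, so I.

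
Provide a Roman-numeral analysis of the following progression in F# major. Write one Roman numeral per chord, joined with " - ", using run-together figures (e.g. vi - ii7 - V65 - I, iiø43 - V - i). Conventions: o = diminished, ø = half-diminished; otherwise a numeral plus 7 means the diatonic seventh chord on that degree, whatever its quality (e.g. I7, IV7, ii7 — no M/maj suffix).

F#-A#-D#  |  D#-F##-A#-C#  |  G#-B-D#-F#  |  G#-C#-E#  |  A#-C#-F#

F#-A#-D# has root D#, degree 6 in F# major, so vi6.
D#-F##-A#-C#: chromatic; D# is V of ii, so V7/ii.
G#-B-D#-F#: minor seventh chord on G# = scale degree 2 → ii7.
G#-C#-E#: major triad on C# = scale degree 5 → V64.
A#-C#-F#: root F# is the tonic; major triad there is I6.

vi6 - V7/ii - ii7 - V64 - I6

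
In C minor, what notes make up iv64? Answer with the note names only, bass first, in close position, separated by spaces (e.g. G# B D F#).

The numeral's case and figure indicate a minor triad. In C minor its root, scale degree 4, is F.
That chord is spelled F-Ab-C.
The figured bass 64 indicates second inversion, placing the fifth (C) in the bass: C-F-Ab.

C F Ab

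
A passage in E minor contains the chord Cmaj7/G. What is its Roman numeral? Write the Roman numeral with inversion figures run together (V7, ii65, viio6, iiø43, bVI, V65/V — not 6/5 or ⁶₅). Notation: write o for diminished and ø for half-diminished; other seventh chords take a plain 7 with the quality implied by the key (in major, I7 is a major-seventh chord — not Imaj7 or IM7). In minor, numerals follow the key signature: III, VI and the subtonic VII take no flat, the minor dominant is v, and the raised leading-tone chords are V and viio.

VI43

The pitches C-E-G-B form a major seventh chord rooted on C.
In E minor, C is the submediant; the diatonic major seventh chord there is VI7.
With G in the bass the chord is in second inversion, so the figured bass is 43.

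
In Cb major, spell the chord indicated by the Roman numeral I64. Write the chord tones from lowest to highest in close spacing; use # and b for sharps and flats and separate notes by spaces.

The numeral's case and figure indicate a major triad. In Cb major its root, the first degree, is Cb.
Stacking thirds from Cb gives Cb-Eb-Gb.
With the 64 figure the chord is in second inversion; from the bass Gb upward in close position it reads Gb-Cb-Eb.

Gb Cb Eb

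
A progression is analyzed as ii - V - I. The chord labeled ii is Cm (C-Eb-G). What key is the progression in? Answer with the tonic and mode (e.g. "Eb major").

Bb major

ii is given as C-Eb-G — a minor triad with root C.
ii on C implies C is the supertonic; that puts the tonic at Bb, and the lowercase numeral fits major mode.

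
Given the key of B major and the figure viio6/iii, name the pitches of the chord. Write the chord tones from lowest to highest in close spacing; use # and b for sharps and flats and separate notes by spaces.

viio6/iii is a secondary leading-tone chord. The target iii is D# in B major; the applied chord is rooted a semitone below, on C##.
Building a diminished triad on C## gives C##-E#-G#.
With the 6 figure the chord is in first inversion; from the bass E# upward in close position it reads E#-G#-C##.

E# G# C##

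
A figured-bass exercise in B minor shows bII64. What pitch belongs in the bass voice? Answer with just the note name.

G

bII in B minor has root C; the chord is C-E-G.
The figure 64 means second inversion — the fifth is in the bass.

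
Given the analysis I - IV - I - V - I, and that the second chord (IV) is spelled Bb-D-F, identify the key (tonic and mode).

F major

IV is given as Bb-D-F — a major triad with root Bb.
If Bb is scale degree 4 and the mode makes that degree carry a major triad, the tonic is F and the mode is major.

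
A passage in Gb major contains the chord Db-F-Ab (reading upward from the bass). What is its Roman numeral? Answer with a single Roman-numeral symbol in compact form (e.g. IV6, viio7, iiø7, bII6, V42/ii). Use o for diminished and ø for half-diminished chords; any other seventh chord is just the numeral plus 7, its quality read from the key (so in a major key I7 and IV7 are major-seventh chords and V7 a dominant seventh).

V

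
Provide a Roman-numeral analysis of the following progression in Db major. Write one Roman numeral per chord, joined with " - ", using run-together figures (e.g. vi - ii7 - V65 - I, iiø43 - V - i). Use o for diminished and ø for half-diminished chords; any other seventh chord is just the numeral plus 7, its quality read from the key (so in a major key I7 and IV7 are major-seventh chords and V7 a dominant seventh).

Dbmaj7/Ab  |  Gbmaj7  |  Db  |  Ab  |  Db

I43 - IV7 - I - V - I

Dbmaj7/Ab has root Db, degree 1 in Db major, so I43.
Gbmaj7: major seventh chord on Gb = scale degree 4 → IV7.
Db: root Db is the tonic; major triad there is I.
Ab: major triad on Ab = scale degree 5 → V.
Db: root Db is the tonic; major triad there is I.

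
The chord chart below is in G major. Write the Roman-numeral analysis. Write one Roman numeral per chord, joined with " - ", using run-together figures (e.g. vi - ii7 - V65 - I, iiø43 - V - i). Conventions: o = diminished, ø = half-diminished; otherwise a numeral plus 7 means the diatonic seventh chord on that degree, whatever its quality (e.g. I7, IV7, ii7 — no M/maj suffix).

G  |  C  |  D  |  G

I - IV - V - I

G: root G is the tonic; major triad there is I.
C: major triad on C = scale degree 4 → IV.
D has root D, degree 5 in G major, so V.
G: root G is the tonic; major triad there is I.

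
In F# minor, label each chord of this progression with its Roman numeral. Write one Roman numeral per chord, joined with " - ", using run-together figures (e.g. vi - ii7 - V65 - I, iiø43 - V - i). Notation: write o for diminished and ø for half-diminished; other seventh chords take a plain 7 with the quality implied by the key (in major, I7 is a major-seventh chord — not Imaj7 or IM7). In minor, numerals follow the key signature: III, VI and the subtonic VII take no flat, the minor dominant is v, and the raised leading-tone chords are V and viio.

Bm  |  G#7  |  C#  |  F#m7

Bm: minor triad on B = scale degree 4 → iv.
G#7: a dominant seventh chord on G#, the applied dominant of V → V7/V.
C# has root C#, degree 5 in F# minor, so V.
F#m7: root F# is the tonic; minor seventh chord there is i7.

iv - V7/V - V - i7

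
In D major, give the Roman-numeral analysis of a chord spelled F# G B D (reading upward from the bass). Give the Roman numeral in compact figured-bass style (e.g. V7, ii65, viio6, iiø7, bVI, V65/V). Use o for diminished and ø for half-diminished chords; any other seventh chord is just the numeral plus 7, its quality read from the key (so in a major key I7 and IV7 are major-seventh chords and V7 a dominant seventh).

IV42

The pitches G-B-D-F# form a major seventh chord rooted on G.
G is scale degree 4 in D major, and a major seventh chord on that degree is written IV7.
With F# in the bass the chord is in third inversion, so the figured bass is 42.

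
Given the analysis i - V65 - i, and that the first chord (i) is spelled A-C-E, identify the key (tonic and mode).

A minor

The anchor chord is a minor triad on A, labeled i.
If A is scale degree 1 and the mode makes that degree carry a minor triad, the tonic is A and the mode is minor.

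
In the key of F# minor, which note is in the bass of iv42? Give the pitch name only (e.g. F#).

iv in F# minor has root B; the chord is B-D-F#-A.
The figure 42 means third inversion — the seventh is in the bass.

A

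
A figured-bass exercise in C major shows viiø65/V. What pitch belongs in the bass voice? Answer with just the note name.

A

The applied chord viiø65/V is rooted on F#: F#-A-C-E.
The figure 65 means first inversion — the third is in the bass.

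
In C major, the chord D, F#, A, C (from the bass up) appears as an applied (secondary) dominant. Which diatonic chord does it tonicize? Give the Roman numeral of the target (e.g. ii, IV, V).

The chord is a dominant seventh chord on D.
A dominant resolves down a perfect fifth: D → G. In C major, G is scale degree 5, i.e. V.

V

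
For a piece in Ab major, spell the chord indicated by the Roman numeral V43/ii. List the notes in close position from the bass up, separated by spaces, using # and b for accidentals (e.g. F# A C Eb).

C Eb F A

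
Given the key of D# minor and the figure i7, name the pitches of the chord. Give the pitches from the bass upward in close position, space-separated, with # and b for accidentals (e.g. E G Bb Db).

D# F# A# C#

The numeral's case and figure indicate a minor seventh chord. In D# minor its root, the tonic, is D#.
That chord is spelled D#-F#-A#-C#.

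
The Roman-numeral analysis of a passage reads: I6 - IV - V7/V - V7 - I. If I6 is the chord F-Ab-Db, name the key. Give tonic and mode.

Db major

I6 is given as F-Ab-Db — a major triad with root Db.
If Db is scale degree 1 and the mode makes that degree carry a major triad, the tonic is Db and the mode is major.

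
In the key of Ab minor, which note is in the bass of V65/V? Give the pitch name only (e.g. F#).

The applied chord V65/V is rooted on Bb: Bb-D-F-Ab.
The figure 65 means first inversion — the third is in the bass.

D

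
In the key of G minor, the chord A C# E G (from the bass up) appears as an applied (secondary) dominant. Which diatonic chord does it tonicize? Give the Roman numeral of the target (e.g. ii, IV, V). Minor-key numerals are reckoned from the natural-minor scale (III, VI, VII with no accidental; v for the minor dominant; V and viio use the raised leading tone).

The chord is a dominant seventh chord on A.
A dominant resolves down a perfect fifth: A → D. In G minor, D is scale degree 5, i.e. V.

V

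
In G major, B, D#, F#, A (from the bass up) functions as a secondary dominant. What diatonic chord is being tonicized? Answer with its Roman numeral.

vi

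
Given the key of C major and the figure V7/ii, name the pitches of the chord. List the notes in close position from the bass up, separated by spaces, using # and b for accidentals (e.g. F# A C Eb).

V7/ii is a secondary dominant — the dominant seventh of ii. ii in C major is D, so the applied chord's root is A, a perfect fifth above.
Building a dominant seventh chord on A gives A-C#-E-G.

A C# E G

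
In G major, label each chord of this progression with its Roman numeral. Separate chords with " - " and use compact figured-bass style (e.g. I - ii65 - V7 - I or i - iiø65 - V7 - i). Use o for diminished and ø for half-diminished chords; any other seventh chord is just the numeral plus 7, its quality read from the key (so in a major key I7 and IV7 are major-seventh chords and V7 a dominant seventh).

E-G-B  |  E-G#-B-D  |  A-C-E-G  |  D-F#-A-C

vi - V7/ii - ii7 - V7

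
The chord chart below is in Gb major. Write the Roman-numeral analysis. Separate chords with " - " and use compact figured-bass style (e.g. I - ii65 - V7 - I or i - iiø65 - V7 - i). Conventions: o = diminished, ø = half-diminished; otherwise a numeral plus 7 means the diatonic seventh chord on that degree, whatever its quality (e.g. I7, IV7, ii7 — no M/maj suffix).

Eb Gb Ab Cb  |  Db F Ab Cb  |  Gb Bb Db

Eb-Gb-Ab-Cb has root Ab, degree 2 in Gb major, so ii43.
Db-F-Ab-Cb: root Db is the dominant; dominant seventh chord there is V7.
Gb-Bb-Db: major triad on Gb = scale degree 1 → I.

ii43 - V7 - I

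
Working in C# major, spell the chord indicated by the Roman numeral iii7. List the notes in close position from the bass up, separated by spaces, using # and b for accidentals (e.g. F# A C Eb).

The numeral's case and figure indicate a minor seventh chord. In C# major its root, the third degree, is E#.
That chord is spelled E#-G#-B#-D#.

E# G# B# D#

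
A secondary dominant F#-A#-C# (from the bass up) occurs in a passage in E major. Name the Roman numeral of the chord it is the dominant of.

V

The chord is a major triad on F#.
A dominant resolves down a perfect fifth: F# → B. In E major, B is scale degree 5, i.e. V.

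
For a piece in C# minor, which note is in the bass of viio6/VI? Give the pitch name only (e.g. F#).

The applied chord viio6/VI is rooted on G#: G#-B-D.
The figure 6 means first inversion — the third is in the bass.

B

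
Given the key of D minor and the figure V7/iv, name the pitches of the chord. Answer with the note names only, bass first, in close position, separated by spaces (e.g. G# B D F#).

The slash means an applied dominant: we want the dominant of iv. In D minor, iv is G minor, and its dominant is built on D.
Building a dominant seventh chord on D gives D-F#-A-C.

D F# A C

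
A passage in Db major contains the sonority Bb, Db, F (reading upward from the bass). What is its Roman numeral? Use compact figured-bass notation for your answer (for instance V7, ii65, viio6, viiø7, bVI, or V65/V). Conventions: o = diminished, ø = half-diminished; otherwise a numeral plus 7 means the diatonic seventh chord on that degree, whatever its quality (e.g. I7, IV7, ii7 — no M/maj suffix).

Stacked in thirds the chord is Bb-Db-F: a minor triad on Bb.
Bb is scale degree 6 in Db major, and a minor triad on that degree is written vi.

vi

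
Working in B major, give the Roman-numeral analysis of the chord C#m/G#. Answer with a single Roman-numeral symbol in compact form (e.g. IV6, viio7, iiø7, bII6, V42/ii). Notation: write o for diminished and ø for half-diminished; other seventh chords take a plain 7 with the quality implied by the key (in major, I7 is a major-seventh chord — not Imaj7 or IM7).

ii64

Stacked in thirds the chord is C#-E-G#: a minor triad on C#.
In B major, C# is the supertonic; the diatonic minor triad there is ii.
With G# in the bass the chord is in second inversion, so the figured bass is 64.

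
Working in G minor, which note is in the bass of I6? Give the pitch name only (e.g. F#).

B

I in G minor has root G; the chord is G-B-D.
The figure 6 means first inversion — the third is in the bass.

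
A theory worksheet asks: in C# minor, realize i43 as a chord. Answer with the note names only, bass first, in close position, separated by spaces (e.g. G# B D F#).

In C# minor, the first degree is C#, and the diatonic chord built there is a minor seventh chord.
Stacking thirds from C# gives C#-E-G#-B.
With the 43 figure the chord is in second inversion; from the bass G# upward in close position it reads G#-B-C#-E.

G# B C# E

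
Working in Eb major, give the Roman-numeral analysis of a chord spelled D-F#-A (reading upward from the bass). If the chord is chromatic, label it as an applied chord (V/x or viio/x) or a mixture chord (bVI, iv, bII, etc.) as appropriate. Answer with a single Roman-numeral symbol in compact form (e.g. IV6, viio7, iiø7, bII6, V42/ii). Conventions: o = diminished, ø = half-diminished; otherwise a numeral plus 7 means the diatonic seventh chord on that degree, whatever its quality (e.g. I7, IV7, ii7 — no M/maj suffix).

Stacked in thirds the chord is D-F#-A: a major triad on D.
D is not a diatonic chord root with this quality in Eb major, but it lies a perfect fifth above G (iii), so the chord functions as an applied dominant of iii.

V/iii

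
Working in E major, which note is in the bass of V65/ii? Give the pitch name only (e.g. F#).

The applied chord V65/ii is rooted on C#: C#-E#-G#-B.
The figure 65 means first inversion — the third is in the bass.

E#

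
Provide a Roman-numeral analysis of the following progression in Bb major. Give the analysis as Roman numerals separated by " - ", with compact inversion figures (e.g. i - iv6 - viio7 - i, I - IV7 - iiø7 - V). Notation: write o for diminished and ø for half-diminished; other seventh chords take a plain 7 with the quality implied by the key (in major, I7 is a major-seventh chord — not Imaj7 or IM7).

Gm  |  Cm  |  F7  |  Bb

vi - ii - V7 - I

Gm has root G, degree 6 in Bb major, so vi.
Cm: minor triad on C = scale degree 2 → ii.
F7 has root F, degree 5 in Bb major, so V7.
Bb has root Bb, degree 1 in Bb major, so I.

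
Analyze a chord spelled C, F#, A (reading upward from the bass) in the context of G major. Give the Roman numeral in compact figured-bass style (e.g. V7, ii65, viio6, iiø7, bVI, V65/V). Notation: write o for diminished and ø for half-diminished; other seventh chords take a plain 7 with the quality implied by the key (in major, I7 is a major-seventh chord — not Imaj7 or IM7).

viio64

Stacked in thirds the chord is F#-A-C: a diminished triad on F#.
In G major, F# is the leading tone; the diatonic diminished triad there is viio.
With C in the bass the chord is in second inversion, so the figured bass is 64.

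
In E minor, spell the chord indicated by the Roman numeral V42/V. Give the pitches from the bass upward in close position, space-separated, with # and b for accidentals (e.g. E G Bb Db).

E F# A# C#

The slash means an applied dominant: we want the dominant of V. In E minor, V is B major, and its dominant is built on F#.
Building a dominant seventh chord on F# gives F#-A#-C#-E.
With the 42 figure the chord is in third inversion; from the bass E upward in close position it reads E-F#-A#-C#.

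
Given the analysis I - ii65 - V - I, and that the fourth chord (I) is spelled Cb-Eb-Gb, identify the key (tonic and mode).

Cb major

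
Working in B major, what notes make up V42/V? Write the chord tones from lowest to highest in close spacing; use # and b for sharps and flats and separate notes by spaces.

The slash means an applied dominant: we want the dominant of V. In B major, V is F# major, and its dominant is built on C#.
Building a dominant seventh chord on C# gives C#-E#-G#-B.
The figured bass 42 indicates third inversion, placing the seventh (B) in the bass: B-C#-E#-G#.

B C# E# G#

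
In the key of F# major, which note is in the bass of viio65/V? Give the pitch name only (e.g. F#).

D#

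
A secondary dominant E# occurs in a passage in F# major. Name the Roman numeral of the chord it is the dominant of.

iii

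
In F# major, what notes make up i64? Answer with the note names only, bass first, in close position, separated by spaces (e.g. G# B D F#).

C# F# A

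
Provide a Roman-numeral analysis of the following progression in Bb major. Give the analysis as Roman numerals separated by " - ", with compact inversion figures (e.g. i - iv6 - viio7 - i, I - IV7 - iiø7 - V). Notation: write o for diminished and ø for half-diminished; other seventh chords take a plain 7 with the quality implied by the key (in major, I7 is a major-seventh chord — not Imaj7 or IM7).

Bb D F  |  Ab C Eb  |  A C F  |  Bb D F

I - bVII - V6 - I

Bb-D-F: root Bb is the tonic; major triad there is I.
Ab-C-Eb is non-diatonic — bVII, a mixture chord from Bb minor.
A-C-F: root F is the dominant; major triad there is V6.
Bb-D-F: major triad on Bb = scale degree 1 → I.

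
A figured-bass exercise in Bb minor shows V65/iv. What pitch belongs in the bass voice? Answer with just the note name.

D

The applied chord V65/iv is rooted on Bb: Bb-D-F-Ab.
The figure 65 means first inversion — the third is in the bass.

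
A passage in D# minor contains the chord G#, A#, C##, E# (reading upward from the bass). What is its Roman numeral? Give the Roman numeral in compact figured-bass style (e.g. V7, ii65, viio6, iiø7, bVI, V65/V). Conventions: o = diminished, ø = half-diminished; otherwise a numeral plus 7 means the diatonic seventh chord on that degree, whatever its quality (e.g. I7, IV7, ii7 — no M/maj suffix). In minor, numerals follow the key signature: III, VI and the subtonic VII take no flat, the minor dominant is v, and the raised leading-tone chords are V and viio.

V42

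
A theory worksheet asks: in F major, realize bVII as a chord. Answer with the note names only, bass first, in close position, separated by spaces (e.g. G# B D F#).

Eb G Bb

Scale degree 7 in F major is E; lowering it a half step gives Eb. bVII is a major triad on the lowered seventh degree (the subtonic), borrowed from the parallel minor.
So the chord is Eb-G-Bb, a major triad.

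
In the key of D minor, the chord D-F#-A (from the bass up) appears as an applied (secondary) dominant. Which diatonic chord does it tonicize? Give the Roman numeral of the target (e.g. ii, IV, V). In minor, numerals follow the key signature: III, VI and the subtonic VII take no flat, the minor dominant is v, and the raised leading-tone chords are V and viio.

The chord is a major triad on D.
A dominant resolves down a perfect fifth: D → G. In D minor, G is scale degree 4, i.e. iv.

iv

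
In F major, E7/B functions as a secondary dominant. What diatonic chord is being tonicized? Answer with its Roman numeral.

iii

The chord is a dominant seventh chord on E.
A dominant resolves down a perfect fifth: E → A. In F major, A is scale degree 3, i.e. iii.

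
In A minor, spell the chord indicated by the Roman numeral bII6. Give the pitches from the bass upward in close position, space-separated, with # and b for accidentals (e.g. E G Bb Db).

bII6 is the Neapolitan sixth — a major triad on the lowered second degree, here in its customary first inversion. In A minor that root is Bb.
So the chord is Bb-D-F.
The figured bass 6 indicates first inversion, placing the third (D) in the bass: D-F-Bb.

D F Bb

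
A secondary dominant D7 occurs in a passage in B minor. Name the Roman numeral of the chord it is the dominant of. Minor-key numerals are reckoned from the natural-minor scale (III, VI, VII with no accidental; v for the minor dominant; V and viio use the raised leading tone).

The chord is a dominant seventh chord on D.
A dominant resolves down a perfect fifth: D → G. In B minor, G is scale degree 6, i.e. VI.

VI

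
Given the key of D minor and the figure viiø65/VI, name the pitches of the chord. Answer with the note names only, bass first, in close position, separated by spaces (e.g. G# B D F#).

viiø65/VI is a secondary leading-tone chord. The target VI is Bb in D minor; the applied chord is rooted a semitone below, on A.
Building a half-diminished seventh chord on A gives A-C-Eb-G.
The figured bass 65 indicates first inversion, placing the third (C) in the bass: C-Eb-G-A.

C Eb G A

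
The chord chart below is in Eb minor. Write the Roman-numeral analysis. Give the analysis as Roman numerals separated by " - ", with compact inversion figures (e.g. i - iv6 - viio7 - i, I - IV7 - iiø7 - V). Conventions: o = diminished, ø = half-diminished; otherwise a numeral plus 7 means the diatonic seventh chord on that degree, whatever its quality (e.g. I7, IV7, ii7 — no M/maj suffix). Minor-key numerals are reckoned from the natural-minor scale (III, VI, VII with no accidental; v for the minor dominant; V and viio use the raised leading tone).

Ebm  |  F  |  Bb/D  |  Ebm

Ebm: root Eb is the tonic; minor triad there is i.
F: chromatic; F is V of V, so V/V.
Bb/D has root Bb, degree 5 in Eb minor, so V6.
Ebm: root Eb is the tonic; minor triad there is i.

i - V/V - V6 - i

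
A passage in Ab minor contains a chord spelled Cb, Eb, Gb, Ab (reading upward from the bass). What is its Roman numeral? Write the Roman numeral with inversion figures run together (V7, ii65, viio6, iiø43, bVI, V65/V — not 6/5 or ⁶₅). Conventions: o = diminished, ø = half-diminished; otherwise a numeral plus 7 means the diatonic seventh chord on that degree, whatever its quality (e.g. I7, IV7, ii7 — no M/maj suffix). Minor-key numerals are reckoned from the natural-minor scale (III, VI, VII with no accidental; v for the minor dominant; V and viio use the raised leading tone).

i65

The pitches Ab-Cb-Eb-Gb form a minor seventh chord rooted on Ab.
Ab is scale degree 1 in Ab minor, and a minor seventh chord on that degree is written i7.
With Cb in the bass the chord is in first inversion, so the figured bass is 65.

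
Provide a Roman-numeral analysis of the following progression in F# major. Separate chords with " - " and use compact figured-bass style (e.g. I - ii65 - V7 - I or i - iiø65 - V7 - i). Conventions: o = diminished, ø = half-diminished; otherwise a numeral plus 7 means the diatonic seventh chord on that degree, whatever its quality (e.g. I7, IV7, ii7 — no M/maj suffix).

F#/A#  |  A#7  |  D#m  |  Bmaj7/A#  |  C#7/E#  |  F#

F#/A#: major triad on F# = scale degree 1 → I6.
A#7: a dominant seventh chord on A#, the applied dominant of vi → V7/vi.
D#m has root D#, degree 6 in F# major, so vi.
Bmaj7/A#: major seventh chord on B = scale degree 4 → IV42.
C#7/E#: root C# is the dominant; dominant seventh chord there is V65.
F#: major triad on F# = scale degree 1 → I.

I6 - V7/vi - vi - IV42 - V65 - I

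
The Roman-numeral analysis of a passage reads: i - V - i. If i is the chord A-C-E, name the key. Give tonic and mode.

i is given as A-C-E — a minor triad with root A.
If A is scale degree 1 and the mode makes that degree carry a minor triad, the tonic is A and the mode is minor.

A minor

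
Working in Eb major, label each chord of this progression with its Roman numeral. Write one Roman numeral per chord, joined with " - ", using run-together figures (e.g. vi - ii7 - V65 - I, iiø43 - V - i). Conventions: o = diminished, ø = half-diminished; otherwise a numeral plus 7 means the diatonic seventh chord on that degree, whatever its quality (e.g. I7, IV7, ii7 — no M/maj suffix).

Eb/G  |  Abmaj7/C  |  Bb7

Eb/G: major triad on Eb = scale degree 1 → I6.
Abmaj7/C: root Ab is the subdominant; major seventh chord there is IV65.
Bb7 has root Bb, degree 5 in Eb major, so V7.

I6 - IV65 - V7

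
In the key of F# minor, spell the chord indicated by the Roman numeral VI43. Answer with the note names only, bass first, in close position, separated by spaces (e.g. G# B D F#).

A C# D F#

In F# minor, the submediant is D, and the diatonic chord built there is a major seventh chord.
Stacking thirds from D gives D-F#-A-C#.
With the 43 figure the chord is in second inversion; from the bass A upward in close position it reads A-C#-D-F#.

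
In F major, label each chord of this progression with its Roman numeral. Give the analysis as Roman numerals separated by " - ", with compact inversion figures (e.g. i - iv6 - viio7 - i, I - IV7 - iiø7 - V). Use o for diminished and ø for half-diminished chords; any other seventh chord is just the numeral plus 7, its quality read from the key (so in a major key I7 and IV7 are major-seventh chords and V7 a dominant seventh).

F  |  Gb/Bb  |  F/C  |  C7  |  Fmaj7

I - bII6 - I64 - V7 - I7

F: major triad on F = scale degree 1 → I.
Gb/Bb: Gb with this quality isn't in the key; a major triad on b2 is the Neapolitan sixth, bII6 (third, Bb, in the bass — hence the 6).
F/C: root F is the tonic; major triad there is I64.
C7: dominant seventh chord on C = scale degree 5 → V7.
Fmaj7: major seventh chord on F = scale degree 1 → I7.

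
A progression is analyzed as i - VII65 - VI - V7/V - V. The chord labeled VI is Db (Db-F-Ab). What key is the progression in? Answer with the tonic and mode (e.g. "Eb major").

F minor

VI is given as Db-F-Ab — a major triad with root Db.
Counting down 5 scale steps from Db places the tonic on F; a major triad on degree 6 is diatonic only in minor.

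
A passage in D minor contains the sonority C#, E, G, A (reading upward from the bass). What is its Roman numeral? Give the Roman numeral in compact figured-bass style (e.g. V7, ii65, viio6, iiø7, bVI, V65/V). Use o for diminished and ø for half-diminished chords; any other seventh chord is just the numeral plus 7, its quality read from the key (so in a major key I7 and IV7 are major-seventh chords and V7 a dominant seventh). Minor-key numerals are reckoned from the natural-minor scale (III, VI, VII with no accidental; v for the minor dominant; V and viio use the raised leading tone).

Stacked in thirds the chord is A-C#-E-G: a dominant seventh chord on A.
A is scale degree 5 in D minor, and a dominant seventh chord on that degree is written V7.
With C# in the bass the chord is in first inversion, so the figured bass is 65.

V65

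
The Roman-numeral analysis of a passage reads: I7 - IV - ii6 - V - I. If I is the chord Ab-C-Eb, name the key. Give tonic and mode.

The chord Ab is a major triad rooted on Ab; its label is I.
If Ab is scale degree 1 and the mode makes that degree carry a major triad, the tonic is Ab and the mode is major.

Ab major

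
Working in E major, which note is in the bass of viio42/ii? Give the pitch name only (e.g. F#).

D

The applied chord viio42/ii is rooted on E#: E#-G#-B-D.
The figure 42 means third inversion — the seventh is in the bass.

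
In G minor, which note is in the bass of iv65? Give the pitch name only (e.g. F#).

Eb

iv in G minor has root C; the chord is C-Eb-G-Bb.
The figure 65 means first inversion — the third is in the bass.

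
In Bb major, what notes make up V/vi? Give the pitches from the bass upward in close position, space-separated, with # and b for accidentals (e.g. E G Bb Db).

D F# A

The slash means an applied dominant: we want the dominant of vi. In Bb major, vi is G minor, and its dominant is built on D.
Building a major triad on D gives D-F#-A.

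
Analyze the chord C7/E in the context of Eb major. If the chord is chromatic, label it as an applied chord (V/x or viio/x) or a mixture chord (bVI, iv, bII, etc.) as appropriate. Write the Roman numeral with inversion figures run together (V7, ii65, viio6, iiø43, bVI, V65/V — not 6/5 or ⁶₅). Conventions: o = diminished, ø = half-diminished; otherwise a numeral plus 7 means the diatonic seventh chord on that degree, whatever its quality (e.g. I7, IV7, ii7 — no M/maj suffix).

V65/ii

The pitches C-E-G-Bb form a dominant seventh chord rooted on C.
C is not a diatonic chord root with this quality in Eb major, but it lies a perfect fifth above F (ii), so the chord functions as an applied dominant of ii.
With E in the bass the chord is in first inversion, so the figured bass is 65.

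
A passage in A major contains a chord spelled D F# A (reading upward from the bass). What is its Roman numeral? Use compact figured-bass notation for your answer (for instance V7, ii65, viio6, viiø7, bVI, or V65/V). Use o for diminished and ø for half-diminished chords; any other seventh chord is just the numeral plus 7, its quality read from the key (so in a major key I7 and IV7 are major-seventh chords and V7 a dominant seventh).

Stacked in thirds the chord is D-F#-A: a major triad on D.
In A major, D is the subdominant; the diatonic major triad there is IV.

IV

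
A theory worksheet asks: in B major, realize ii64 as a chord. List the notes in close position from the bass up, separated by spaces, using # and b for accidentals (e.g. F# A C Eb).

In B major, the supertonic is C#, and the diatonic chord built there is a minor triad.
That chord is spelled C#-E-G#.
The figured bass 64 indicates second inversion, placing the fifth (G#) in the bass: G#-C#-E.

G# C# E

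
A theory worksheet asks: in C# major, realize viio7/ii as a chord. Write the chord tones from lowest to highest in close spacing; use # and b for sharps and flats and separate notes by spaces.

C## E# G# B

The slash marks an applied leading-tone chord: viio of ii. In C# major, ii is D#, so the leading tone to it is C##, a half step below.
Building a fully diminished seventh chord on C## gives C##-E#-G#-B.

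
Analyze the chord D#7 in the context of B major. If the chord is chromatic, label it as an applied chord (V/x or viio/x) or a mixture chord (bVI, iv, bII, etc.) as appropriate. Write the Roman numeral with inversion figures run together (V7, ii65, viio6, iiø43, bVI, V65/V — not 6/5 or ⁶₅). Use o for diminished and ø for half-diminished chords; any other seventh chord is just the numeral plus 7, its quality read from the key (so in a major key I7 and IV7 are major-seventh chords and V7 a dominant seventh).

V7/vi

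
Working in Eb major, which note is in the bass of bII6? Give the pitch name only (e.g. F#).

Ab

bII in Eb major has root Fb; the chord is Fb-Ab-Cb.
The figure 6 means first inversion — the third is in the bass.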